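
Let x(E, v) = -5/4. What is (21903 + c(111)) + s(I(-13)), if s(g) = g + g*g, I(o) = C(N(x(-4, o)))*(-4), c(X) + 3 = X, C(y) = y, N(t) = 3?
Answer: 22143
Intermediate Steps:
x(E, v) = -5/4 (x(E, v) = -5*¼ = -5/4)
c(X) = -3 + X
I(o) = -12 (I(o) = 3*(-4) = -12)
s(g) = g + g²
(21903 + c(111)) + s(I(-13)) = (21903 + (-3 + 111)) - 12*(1 - 12) = (21903 + 108) - 12*(-11) = 22011 + 132 = 22143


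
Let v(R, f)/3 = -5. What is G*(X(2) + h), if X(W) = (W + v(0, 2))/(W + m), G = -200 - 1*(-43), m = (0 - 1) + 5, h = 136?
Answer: -126071/6 ≈ -21012.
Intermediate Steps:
v(R, f) = -15 (v(R, f) = 3*(-5) = -15)
m = 4 (m = -1 + 5 = 4)
G = -157 (G = -200 + 43 = -157)
X(W) = (-15 + W)/(4 + W) (X(W) = (W - 15)/(W + 4) = (-15 + W)/(4 + W))
G*(X(2) + h) = -157*((-15 + 2)/(4 + 2) + 136) = -157*(-13/6 + 136) = -157*803/6 = -126071/6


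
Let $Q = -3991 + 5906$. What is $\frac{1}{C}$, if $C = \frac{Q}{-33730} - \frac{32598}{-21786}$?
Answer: $\frac{24494726}{35260345} \approx 0.69468$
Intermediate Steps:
$Q = 1915$
$C = \frac{35260345}{24494726}$ ($C = \frac{1915}{-33730} - \frac{32598}{-21786} = 1915 \left(- \frac{1}{33730}\right) - - \frac{5433}{3631} = - \frac{383}{6746} + \frac{5433}{3631} = \frac{35260345}{24494726} \approx 1.4395$)
$\frac{1}{C} = \frac{1}{\frac{35260345}{24494726}} = \frac{24494726}{35260345}$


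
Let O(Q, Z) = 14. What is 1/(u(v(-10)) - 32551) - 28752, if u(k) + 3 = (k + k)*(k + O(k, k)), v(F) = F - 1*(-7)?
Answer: -937890241/32620 ≈ -28752.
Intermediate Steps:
v(F) = 7 + F (v(F) = F + 7 = 7 + F)
u(k) = -3 + 2*k*(14 + k) (u(k) = -3 + (k + k)*(k + 14) = -3 + (2*k)*(14 + k) = -3 + 2*k*(14 + k))
1/(u(v(-10)) - 32551) - 28752 = 1/((-3 + 2*(7 - 10)**2 + 28*(7 - 10)) - 32551) - 28752 = 1/((-3 + 2*(-3)**2 + 28*(-3)) - 32551) - 28752 = 1/((-3 + 2*9 - 84) - 32551) - 28752 = 1/((-3 + 18 - 84) - 32551) - 28752 = 1/(-69 - 32551) - 28752 = 1/(-32620) - 28752 = -1/32620 - 28752 = -937890241/32620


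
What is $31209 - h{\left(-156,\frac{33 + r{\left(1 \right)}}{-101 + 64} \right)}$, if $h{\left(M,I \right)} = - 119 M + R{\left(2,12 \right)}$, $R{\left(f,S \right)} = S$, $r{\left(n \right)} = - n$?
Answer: $12633$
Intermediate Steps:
$h{\left(M,I \right)} = 12 - 119 M$ ($h{\left(M,I \right)} = - 119 M + 12 = 12 - 119 M$)
$31209 - h{\left(-156,\frac{33 + r{\left(1 \right)}}{-101 + 64} \right)} = 31209 - \left(12 - -18564\right) = 31209 - \left(12 + 18564\right) = 31209 - 18576 = 12633$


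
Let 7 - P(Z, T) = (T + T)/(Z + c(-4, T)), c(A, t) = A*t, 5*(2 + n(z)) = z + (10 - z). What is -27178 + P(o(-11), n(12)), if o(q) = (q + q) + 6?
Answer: -27171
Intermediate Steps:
o(q) = 6 + 2*q (o(q) = 2*q + 6 = 6 + 2*q)
n(z) = 0 (n(z) = -2 + (z + (10 - z))/5 = -2 + (⅕)*10 = -2 + 2 = 0)
P(Z, T) = 7 - 2*T/(Z - 4*T) (P(Z, T) = 7 - (T + T)/(Z - 4*T) = 7 - 2*T/(Z - 4*T))
-27178 + P(o(-11), n(12)) = -27178 + (-7*(6 + 2*(-11)) + 30*0)/(-(6 + 2*(-11)) + 4*0) = -27178 + (-7*(6 - 22) + 0)/(-(6 - 22) + 0) = -27178 + (-7*(-16) + 0)/(-1*(-16) + 0) = -27178 + (112 + 0)/(16 + 0) = -27178 + 112/16 = -27178 + (1/16)*112 = -27178 + 7 = -27171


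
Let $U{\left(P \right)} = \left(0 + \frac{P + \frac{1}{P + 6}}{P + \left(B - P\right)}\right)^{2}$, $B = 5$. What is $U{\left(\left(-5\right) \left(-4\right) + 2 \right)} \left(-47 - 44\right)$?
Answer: $- \frac{4948957}{2800} \approx -1767.5$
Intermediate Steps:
$U{\left(P \right)} = \left(\frac{P}{5} + \frac{1}{5 \left(6 + P\right)}\right)^{2}$ ($U{\left(P \right)} = \left(0 + \frac{P + \frac{1}{P + 6}}{P - \left(-5 + P\right)}\right)^{2} = \left(0 + \frac{P + \frac{1}{6 + P}}{5}\right)^{2} = \left(0 + \left(P + \frac{1}{6 + P}\right) \frac{1}{5}\right)^{2} = \left(0 + \left(\frac{P}{5} + \frac{1}{5 \left(6 + P\right)}\right)\right)^{2} = \left(\frac{P}{5} + \frac{1}{5 \left(6 + P\right)}\right)^{2}$)
$U{\left(\left(-5\right) \left(-4\right) + 2 \right)} \left(-47 - 44\right) = \frac{\left(1 + \left(\left(-5\right) \left(-4\right) + 2\right)^{2} + 6 \left(\left(-5\right) \left(-4\right) + 2\right)\right)^{2}}{25 \left(6 + \left(\left(-5\right) \left(-4\right) + 2\right)\right)^{2}} \left(-47 - 44\right) = \frac{\left(1 + \left(20 + 2\right)^{2} + 6 \left(20 + 2\right)\right)^{2}}{25 \left(6 + \left(20 + 2\right)\right)^{2}} \left(-91\right) = \frac{\left(1 + 22^{2} + 6 \cdot 22\right)^{2}}{25 \left(6 + 22\right)^{2}} \left(-91\right) = \frac{\left(1 + 484 + 132\right)^{2}}{25 \cdot 784} \left(-91\right) = \frac{1}{25} \cdot \frac{1}{784} \cdot 617^{2} \left(-91\right) = \frac{1}{25} \cdot \frac{1}{784} \cdot 380689 \left(-91\right) = \frac{380689}{19600} \left(-91\right) = - \frac{4948957}{2800}$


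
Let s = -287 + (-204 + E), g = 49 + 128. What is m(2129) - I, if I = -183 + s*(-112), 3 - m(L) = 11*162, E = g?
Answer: -36764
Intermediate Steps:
g = 177
E = 177
s = -314 (s = -287 + (-204 + 177) = -287 - 27 = -314)
m(L) = -1779 (m(L) = 3 - 11*162 = 3 - 1*1782 = 3 - 1782 = -1779)
I = 34985 (I = -183 - 314*(-112) = -183 + 35168 = 34985)
m(2129) - I = -1779 - 1*34985 = -1779 - 34985 = -36764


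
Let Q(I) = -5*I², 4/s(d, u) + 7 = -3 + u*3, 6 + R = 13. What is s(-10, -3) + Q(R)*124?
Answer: -577224/19 ≈ -30380.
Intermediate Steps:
R = 7 (R = -6 + 13 = 7)
s(d, u) = 4/(-10 + 3*u) (s(d, u) = 4/(-7 + (-3 + u*3)) = 4/(-7 + (-3 + 3*u)) = 4/(-10 + 3*u))
s(-10, -3) + Q(R)*124 = 4/(-10 + 3*(-3)) - 5*7²*124 = 4/(-10 - 9) - 5*49*124 = 4/(-19) - 245*124 = 4*(-1/19) - 30380 = -4/19 - 30380 = -577224/19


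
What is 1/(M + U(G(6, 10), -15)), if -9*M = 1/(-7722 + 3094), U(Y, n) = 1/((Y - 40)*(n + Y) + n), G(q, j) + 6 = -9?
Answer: 22700340/14429 ≈ 1573.2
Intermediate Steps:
G(q, j) = -15 (G(q, j) = -6 - 9 = -15)
U(Y, n) = 1/(n + (-40 + Y)*(Y + n)) (U(Y, n) = 1/((-40 + Y)*(Y + n) + n) = 1/(n + (-40 + Y)*(Y + n)))
M = 1/41652 (M = -1/(9*(-7722 + 3094)) = -⅑/(-4628) = -⅑*(-1/4628) = 1/41652 ≈ 2.4008e-5)
1/(M + U(G(6, 10), -15)) = 1/(1/41652 + 1/((-15)² - 40*(-15) - 39*(-15) - 15*(-15))) = 1/(1/41652 + 1/(225 + 600 + 585 + 225)) = 1/(1/41652 + 1/1635) = 1/(14429/22700340) = 22700340/14429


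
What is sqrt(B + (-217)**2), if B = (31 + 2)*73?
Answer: sqrt(49498) ≈ 222.48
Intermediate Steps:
B = 2409 (B = 33*73 = 2409)
sqrt(B + (-217)**2) = sqrt(2409 + (-217)**2) = sqrt(2409 + 47089) = sqrt(49498)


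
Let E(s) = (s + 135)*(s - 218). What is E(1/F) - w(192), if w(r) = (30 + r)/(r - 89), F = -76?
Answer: -17509363485/594928 ≈ -29431.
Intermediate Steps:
w(r) = (30 + r)/(-89 + r)
E(s) = (-218 + s)*(135 + s) (E(s) = (135 + s)*(-218 + s) = (-218 + s)*(135 + s))
E(1/F) - w(192) = (-29430 + (1/(-76))² - 83/(-76)) - (30 + 192)/(-89 + 192) = (-29430 + (-1/76)² - 83*(-1/76)) - 222/103 = (-29430 + 1/5776 + 83/76) - 222/103 = -169981371/5776 - 1*222/103 = -169981371/5776 - 222/103 = -17509363485/594928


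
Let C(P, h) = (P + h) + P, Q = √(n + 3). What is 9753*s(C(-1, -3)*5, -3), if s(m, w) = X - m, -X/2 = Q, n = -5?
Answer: 243825 - 19506*I*√2 ≈ 2.4383e+5 - 27586.0*I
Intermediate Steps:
Q = I*√2 (Q = √(-5 + 3) = √(-2) = I*√2 ≈ 1.4142*I)
C(P, h) = h + 2*P
X = -2*I*√2 ≈ -2.8284*I
s(m, w) = -m - 2*I*√2 (s(m, w) = -2*I*√2 - m = -m - 2*I*√2)
9753*s(C(-1, -3)*5, -3) = 9753*(-(-3 + 2*(-1))*5 - 2*I*√2) = 9753*(-(-3 - 2)*5 - 2*I*√2) = 9753*(-(-5)*5 - 2*I*√2) = 9753*(-1*(-25) - 2*I*√2) = 9753*(25 - 2*I*√2) = 243825 - 19506*I*√2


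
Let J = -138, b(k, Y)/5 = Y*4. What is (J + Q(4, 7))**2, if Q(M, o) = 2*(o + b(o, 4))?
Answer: 1296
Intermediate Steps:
b(k, Y) = 20*Y (b(k, Y) = 5*(Y*4) = 5*(4*Y) = 20*Y)
Q(M, o) = 160 + 2*o (Q(M, o) = 2*(o + 20*4) = 2*(o + 80) = 2*(80 + o) = 160 + 2*o)
(J + Q(4, 7))**2 = (-138 + (160 + 2*7))**2 = (-138 + (160 + 14))**2 = (-138 + 174)**2 = 36**2 = 1296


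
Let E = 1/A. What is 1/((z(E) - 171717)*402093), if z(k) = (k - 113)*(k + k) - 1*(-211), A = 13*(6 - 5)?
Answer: -169/11655650732850 ≈ -1.4499e-11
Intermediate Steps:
A = 13 (A = 13*1 = 13)
E = 1/13 ≈ 0.076923
z(k) = 211 + 2*k*(-113 + k) (z(k) = (-113 + k)*(2*k) + 211 = 2*k*(-113 + k) + 211 = 211 + 2*k*(-113 + k))
1/((z(E) - 171717)*402093) = 1/(((211 - 226*1/13 + 2*(1/13)²) - 171717)*402093) = (1/402093)/((211 - 226/13 + 2*(1/169)) - 171717) = (1/402093)/((211 - 226/13 + 2/169) - 171717) = (1/402093)/(32723/169 - 171717) = (1/402093)/(-28987450/169) = -169/28987450*1/402093 = -169/11655650732850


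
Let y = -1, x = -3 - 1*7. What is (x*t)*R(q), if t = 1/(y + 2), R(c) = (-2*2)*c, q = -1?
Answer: -40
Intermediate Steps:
x = -10 (x = -3 - 7 = -10)
R(c) = -4*c
t = 1 (t = 1/(-1 + 2) = 1/1 = 1)
(x*t)*R(q) = (-10*1)*(-4*(-1)) = -10*4 = -40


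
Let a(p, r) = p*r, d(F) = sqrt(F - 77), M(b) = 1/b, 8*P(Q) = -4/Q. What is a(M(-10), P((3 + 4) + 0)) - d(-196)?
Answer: 1/140 - I*sqrt(273) ≈ 0.0071429 - 16.523*I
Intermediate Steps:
P(Q) = -1/(2*Q) (P(Q) = (-4/Q)/8 = -1/(2*Q))
d(F) = sqrt(-77 + F)
a(M(-10), P((3 + 4) + 0)) - d(-196) = (-1/(2*((3 + 4) + 0)))/(-10) - sqrt(-77 - 196) = -(-1)/(20*(7 + 0)) - sqrt(-273) = -(-1)/(20*7) - I*sqrt(273) = -1/10*(-1/14) - I*sqrt(273) = 1/140 - I*sqrt(273)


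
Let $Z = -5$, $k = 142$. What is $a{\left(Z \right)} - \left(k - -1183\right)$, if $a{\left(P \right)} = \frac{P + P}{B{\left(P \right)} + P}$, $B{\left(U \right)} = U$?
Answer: $-1324$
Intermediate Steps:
$a{\left(P \right)} = 1$ ($a{\left(P \right)} = \frac{P + P}{P + P} = \frac{2 P}{2 P} = 2 P \frac{1}{2 P} = 1$)
$a{\left(Z \right)} - \left(k - -1183\right) = 1 - \left(142 - -1183\right) = 1 - \left(142 + 1183\right) = 1 - 1325 = -1324$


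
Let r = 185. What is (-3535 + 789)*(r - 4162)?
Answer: 10920842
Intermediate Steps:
(-3535 + 789)*(r - 4162) = (-3535 + 789)*(185 - 4162) = -2746*(-3977) = 10920842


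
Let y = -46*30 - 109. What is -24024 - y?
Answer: -22535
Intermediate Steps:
y = -1489 (y = -1380 - 109 = -1489)
-24024 - y = -24024 - 1*(-1489) = -24024 + 1489 = -22535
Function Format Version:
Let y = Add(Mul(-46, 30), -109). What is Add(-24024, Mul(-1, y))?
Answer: -22535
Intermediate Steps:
y = -1489 (y = Add(-1380, -109) = -1489)
Add(-24024, Mul(-1, y)) = Add(-24024, Mul(-1, -1489)) = Add(-24024, 1489) = -22535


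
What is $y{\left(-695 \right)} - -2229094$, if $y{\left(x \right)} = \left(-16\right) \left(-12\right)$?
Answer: $2229286$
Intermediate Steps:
$y{\left(x \right)} = 192$
$y{\left(-695 \right)} - -2229094 = 192 - -2229094 = 192 + 2229094 = 2229286$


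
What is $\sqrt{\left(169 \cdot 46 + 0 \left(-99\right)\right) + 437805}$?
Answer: $\sqrt{445579} \approx 667.52$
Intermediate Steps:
$\sqrt{\left(169 \cdot 46 + 0 \left(-99\right)\right) + 437805} = \sqrt{\left(7774 + 0\right) + 437805} = \sqrt{7774 + 437805} = \sqrt{445579}$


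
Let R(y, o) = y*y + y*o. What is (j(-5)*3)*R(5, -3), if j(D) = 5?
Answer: 150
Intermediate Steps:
R(y, o) = y² + o*y
(j(-5)*3)*R(5, -3) = (5*3)*(5*(-3 + 5)) = 15*(5*2) = 15*10 = 150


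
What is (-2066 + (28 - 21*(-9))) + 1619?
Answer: -230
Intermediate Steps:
(-2066 + (28 - 21*(-9))) + 1619 = (-2066 + (28 + 189)) + 1619 = (-2066 + 217) + 1619 = -1849 + 1619 = -230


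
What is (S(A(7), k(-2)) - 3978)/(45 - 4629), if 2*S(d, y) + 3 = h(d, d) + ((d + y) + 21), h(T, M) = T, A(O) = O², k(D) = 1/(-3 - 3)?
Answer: 47041/55008 ≈ 0.85517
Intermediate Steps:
k(D) = -⅙ (k(D) = 1/(-6) = -⅙)
S(d, y) = 9 + d + y/2 (S(d, y) = -3/2 + (d + ((d + y) + 21))/2 = -3/2 + (d + (21 + d + y))/2 = -3/2 + (21 + y + 2*d)/2 = -3/2 + (21/2 + d + y/2) = 9 + d + y/2)
(S(A(7), k(-2)) - 3978)/(45 - 4629) = ((9 + 7² + (½)*(-⅙)) - 3978)/(45 - 4629) = ((9 + 49 - 1/12) - 3978)/(-4584) = (695/12 - 3978)*(-1/4584) = -47041/12*(-1/4584) = 47041/55008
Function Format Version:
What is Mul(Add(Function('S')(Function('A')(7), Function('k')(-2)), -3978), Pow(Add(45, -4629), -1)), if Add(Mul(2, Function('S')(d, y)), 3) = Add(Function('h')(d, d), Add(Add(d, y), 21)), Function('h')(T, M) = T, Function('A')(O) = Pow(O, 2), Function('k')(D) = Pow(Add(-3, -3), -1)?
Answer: Rational(47041, 55008) ≈ 0.85517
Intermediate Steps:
Function('k')(D) = Rational(-1, 6) (Function('k')(D) = Pow(-6, -1) = Rational(-1, 6))
Function('S')(d, y) = Add(9, d, Mul(Rational(1, 2), y)) (Function('S')(d, y) = Add(Rational(-3, 2), Mul(Rational(1, 2), Add(d, Add(Add(d, y), 21)))) = Add(Rational(-3, 2), Mul(Rational(1, 2), Add(d, Add(21, d, y)))) = Add(Rational(-3, 2), Mul(Rational(1, 2), Add(21, y, Mul(2, d)))) = Add(Rational(-3, 2), Add(Rational(21, 2), d, Mul(Rational(1, 2), y))) = Add(9, d, Mul(Rational(1, 2), y)))
Mul(Add(Function('S')(Function('A')(7), Function('k')(-2)), -3978), Pow(Add(45, -4629), -1)) = Mul(Add(Add(9, Pow(7, 2), Mul(Rational(1, 2), Rational(-1, 6))), -3978), Pow(Add(45, -4629), -1)) = Mul(Add(Add(9, 49, Rational(-1, 12)), -3978), Pow(-4584, -1)) = Mul(Add(Rational(695, 12), -3978), Rational(-1, 4584)) = Mul(Rational(-47041, 12), Rational(-1, 4584)) = Rational(47041, 55008)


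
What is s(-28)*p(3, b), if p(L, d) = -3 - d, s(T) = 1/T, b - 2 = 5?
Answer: 5/14 ≈ 0.35714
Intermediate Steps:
b = 7 (b = 2 + 5 = 7)
s(-28)*p(3, b) = (-3 - 1*7)/(-28) = -(-3 - 7)/28 = -1/28*(-10) = 5/14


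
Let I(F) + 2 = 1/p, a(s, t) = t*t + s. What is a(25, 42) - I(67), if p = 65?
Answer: 116414/65 ≈ 1791.0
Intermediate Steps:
a(s, t) = s + t² (a(s, t) = t² + s = s + t²)
I(F) = -129/65 (I(F) = -2 + 1/65 = -129/65)
a(25, 42) - I(67) = (25 + 42²) - 1*(-129/65) = (25 + 1764) + 129/65 = 1789 + 129/65 = 116414/65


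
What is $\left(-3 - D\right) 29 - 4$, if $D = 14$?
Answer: $-497$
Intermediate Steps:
$\left(-3 - D\right) 29 - 4 = \left(-3 - 14\right) 29 - 4 = \left(-17\right) 29 - 4 = -493 - 4 = -497$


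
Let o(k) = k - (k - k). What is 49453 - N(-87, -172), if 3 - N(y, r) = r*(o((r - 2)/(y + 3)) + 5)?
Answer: 337636/7 ≈ 48234.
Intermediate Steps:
o(k) = k (o(k) = k - 1*0 = k + 0 = k)
N(y, r) = 3 - r*(5 + (-2 + r)/(3 + y)) (N(y, r) = 3 - r*((r - 2)/(y + 3) + 5) = 3 - r*((-2 + r)/(3 + y) + 5) = 3 - r*(5 + (-2 + r)/(3 + y)))
49453 - N(-87, -172) = 49453 - ((3 - 87)*(3 - 5*(-172)) - 1*(-172)*(-2 - 172))/(3 - 87) = 49453 - (-84*(3 + 860) - 1*(-172)*(-174))/(-84) = 49453 - (-1)*(-84*863 - 29928)/84 = 49453 - (-1)*(-72492 - 29928)/84 = 49453 - (-1)*(-102420)/84 = 49453 - 1*8535/7 = 49453 - 8535/7 = 337636/7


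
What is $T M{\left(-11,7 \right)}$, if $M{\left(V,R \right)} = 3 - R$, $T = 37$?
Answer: $-148$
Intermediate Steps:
$T M{\left(-11,7 \right)} = 37 \left(3 - 7\right) = 37 \left(-4\right) = -148$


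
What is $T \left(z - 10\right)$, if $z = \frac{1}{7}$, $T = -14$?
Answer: $138$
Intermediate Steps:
$z = \frac{1}{7} \approx 0.14286$
$T \left(z - 10\right) = - 14 \left(\frac{1}{7} - 10\right) = \left(-14\right) \left(- \frac{69}{7}\right) = 138$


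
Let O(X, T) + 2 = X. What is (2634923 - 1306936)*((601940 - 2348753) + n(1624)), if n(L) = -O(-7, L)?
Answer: -2319733003548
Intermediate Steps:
O(X, T) = -2 + X
n(L) = 9 (n(L) = -(-2 - 7) = -1*(-9) = 9)
(2634923 - 1306936)*((601940 - 2348753) + n(1624)) = (2634923 - 1306936)*((601940 - 2348753) + 9) = 1327987*(-1746813 + 9) = 1327987*(-1746804) = -2319733003548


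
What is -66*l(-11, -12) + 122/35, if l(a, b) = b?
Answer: 27842/35 ≈ 795.49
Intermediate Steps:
-66*l(-11, -12) + 122/35 = -66*(-12) + 122/35 = 792 + 122*(1/35) = 792 + 122/35 = 27842/35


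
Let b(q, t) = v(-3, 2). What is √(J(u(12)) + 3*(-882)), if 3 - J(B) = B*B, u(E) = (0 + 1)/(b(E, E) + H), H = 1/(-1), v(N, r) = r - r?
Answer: 2*I*√661 ≈ 51.42*I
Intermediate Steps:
v(N, r) = 0
b(q, t) = 0
H = -1
u(E) = -1 (u(E) = (0 + 1)/(0 - 1) = 1/(-1) = 1*(-1) = -1)
J(B) = 3 - B² (J(B) = 3 - B*B = 3 - B²)
√(J(u(12)) + 3*(-882)) = √((3 - 1*(-1)²) + 3*(-882)) = √((3 - 1*1) - 2646) = √((3 - 1) - 2646) = √(2 - 2646) = √(-2644) = 2*I*√661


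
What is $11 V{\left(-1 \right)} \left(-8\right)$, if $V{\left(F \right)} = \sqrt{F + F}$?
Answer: $- 88 i \sqrt{2} \approx - 124.45 i$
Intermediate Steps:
$V{\left(F \right)} = \sqrt{2} \sqrt{F}$ ($V{\left(F \right)} = \sqrt{2 F} = \sqrt{2} \sqrt{F}$)
$11 V{\left(-1 \right)} \left(-8\right) = 11 \sqrt{2} \sqrt{-1} \left(-8\right) = 11 \sqrt{2} i \left(-8\right) = 11 i \sqrt{2} \left(-8\right) = - 88 i \sqrt{2}$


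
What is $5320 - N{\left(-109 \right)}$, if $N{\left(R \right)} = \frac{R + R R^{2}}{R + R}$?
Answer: $-621$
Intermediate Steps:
$N{\left(R \right)} = \frac{R + R^{3}}{2 R}$
$5320 - N{\left(-109 \right)} = 5320 - \left(\frac{1}{2} + \frac{\left(-109\right)^{2}}{2}\right) = 5320 - \left(\frac{1}{2} + \frac{1}{2} \cdot 11881\right) = 5320 - \left(\frac{1}{2} + \frac{11881}{2}\right) = 5320 - 5941 = -621$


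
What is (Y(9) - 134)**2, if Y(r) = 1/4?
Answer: 286225/16 ≈ 17889.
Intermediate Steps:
Y(r) = 1/4
(Y(9) - 134)**2 = (1/4 - 134)**2 = (-535/4)**2 = 286225/16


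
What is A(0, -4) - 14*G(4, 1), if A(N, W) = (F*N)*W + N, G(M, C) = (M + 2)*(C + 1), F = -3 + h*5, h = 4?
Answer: -168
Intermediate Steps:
F = 17 (F = -3 + 4*5 = -3 + 20 = 17)
G(M, C) = (1 + C)*(2 + M) (G(M, C) = (2 + M)*(1 + C) = (1 + C)*(2 + M))
A(N, W) = N + 17*N*W (A(N, W) = (17*N)*W + N = 17*N*W + N = N + 17*N*W)
A(0, -4) - 14*G(4, 1) = 0*(1 + 17*(-4)) - 14*(2 + 4 + 2*1 + 1*4) = 0*(1 - 68) - 14*(2 + 4 + 2 + 4) = 0*(-67) - 14*12 = 0 - 168 = -168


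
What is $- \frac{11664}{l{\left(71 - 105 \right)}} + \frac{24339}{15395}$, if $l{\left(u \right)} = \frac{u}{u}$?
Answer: $- \frac{179542941}{15395} \approx -11662.0$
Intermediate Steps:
$l{\left(u \right)} = 1$
$- \frac{11664}{l{\left(71 - 105 \right)}} + \frac{24339}{15395} = - \frac{11664}{1} + \frac{24339}{15395} = \left(-11664\right) 1 + 24339 \cdot \frac{1}{15395} = -11664 + \frac{24339}{15395} = - \frac{179542941}{15395}$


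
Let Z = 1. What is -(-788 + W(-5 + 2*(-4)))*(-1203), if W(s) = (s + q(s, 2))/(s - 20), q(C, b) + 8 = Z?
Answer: -10419584/11 ≈ -9.4724e+5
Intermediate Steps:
q(C, b) = -7 (q(C, b) = -8 + 1 = -7)
W(s) = (-7 + s)/(-20 + s) (W(s) = (s - 7)/(s - 20) = (-7 + s)/(-20 + s))
-(-788 + W(-5 + 2*(-4)))*(-1203) = -(-788 + (-7 + (-5 + 2*(-4)))/(-20 + (-5 + 2*(-4))))*(-1203) = -(-788 + (-7 + (-5 - 8))/(-20 + (-5 - 8)))*(-1203) = -(-788 + (-7 - 13)/(-20 - 13))*(-1203) = -(-788 - 20/(-33))*(-1203) = -(-788 - 1/33*(-20))*(-1203) = -(-788 + 20/33)*(-1203) = -(-25984)*(-1203)/33 = -1*10419584/11 = -10419584/11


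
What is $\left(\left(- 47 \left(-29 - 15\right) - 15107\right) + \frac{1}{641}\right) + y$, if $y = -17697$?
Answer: $- \frac{19701775}{641} \approx -30736.0$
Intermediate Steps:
$\left(\left(- 47 \left(-29 - 15\right) - 15107\right) + \frac{1}{641}\right) + y = \left(\left(- 47 \left(-29 - 15\right) - 15107\right) + \frac{1}{641}\right) - 17697 = \left(\left(\left(-47\right) \left(-44\right) - 15107\right) + \frac{1}{641}\right) - 17697 = \left(\left(2068 - 15107\right) + \frac{1}{641}\right) - 17697 = \left(-13039 + \frac{1}{641}\right) - 17697 = - \frac{8357998}{641} - 17697 = - \frac{19701775}{641}$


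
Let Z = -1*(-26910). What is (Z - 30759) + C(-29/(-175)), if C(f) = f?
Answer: -673546/175 ≈ -3848.8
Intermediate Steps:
Z = 26910
(Z - 30759) + C(-29/(-175)) = (26910 - 30759) - 29/(-175) = -3849 - 29*(-1/175) = -3849 + 29/175 = -673546/175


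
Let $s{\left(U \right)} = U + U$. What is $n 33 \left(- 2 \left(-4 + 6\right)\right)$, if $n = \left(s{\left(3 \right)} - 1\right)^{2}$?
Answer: $-3300$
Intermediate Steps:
$s{\left(U \right)} = 2 U$
$n = 25$ ($n = \left(2 \cdot 3 - 1\right)^{2} = \left(6 - 1\right)^{2} = 5^{2} = 25$)
$n 33 \left(- 2 \left(-4 + 6\right)\right) = 25 \cdot 33 \left(- 2 \left(-4 + 6\right)\right) = 825 \left(\left(-2\right) 2\right) = 825 \left(-4\right) = -3300$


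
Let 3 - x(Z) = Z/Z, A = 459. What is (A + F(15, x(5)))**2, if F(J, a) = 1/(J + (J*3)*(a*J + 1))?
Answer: 418856190481/1988100 ≈ 2.1068e+5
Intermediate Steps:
x(Z) = 2 (x(Z) = 3 - Z/Z = 3 - 1*1 = 3 - 1 = 2)
F(J, a) = 1/(J + 3*J*(1 + J*a)) (F(J, a) = 1/(J + (3*J)*(J*a + 1)) = 1/(J + (3*J)*(1 + J*a)) = 1/(J + 3*J*(1 + J*a)))
(A + F(15, x(5)))**2 = (459 + 1/(15*(4 + 3*15*2)))**2 = (459 + 1/(15*(4 + 90)))**2 = (459 + (1/15)/94)**2 = (459 + (1/15)*(1/94))**2 = (459 + 1/1410)**2 = (647191/1410)**2 = 418856190481/1988100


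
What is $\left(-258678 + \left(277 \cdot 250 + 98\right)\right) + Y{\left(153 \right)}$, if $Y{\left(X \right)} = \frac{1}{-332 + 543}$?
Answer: $- \frac{39948629}{211} \approx -1.8933 \cdot 10^{5}$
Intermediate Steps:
$Y{\left(X \right)} = \frac{1}{211}$
$\left(-258678 + \left(277 \cdot 250 + 98\right)\right) + Y{\left(153 \right)} = \left(-258678 + \left(277 \cdot 250 + 98\right)\right) + \frac{1}{211} = \left(-258678 + \left(69250 + 98\right)\right) + \frac{1}{211} = \left(-258678 + 69348\right) + \frac{1}{211} = -189330 + \frac{1}{211} = - \frac{39948629}{211}$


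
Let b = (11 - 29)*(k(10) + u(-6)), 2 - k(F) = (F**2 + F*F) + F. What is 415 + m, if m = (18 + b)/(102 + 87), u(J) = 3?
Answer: 9127/21 ≈ 434.62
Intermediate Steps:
k(F) = 2 - F - 2*F**2 (k(F) = 2 - ((F**2 + F*F) + F) = 2 - ((F**2 + F**2) + F) = 2 - (2*F**2 + F) = 2 - (F + 2*F**2) = 2 + (-F - 2*F**2) = 2 - F - 2*F**2)
b = 3690 (b = (11 - 29)*((2 - 1*10 - 2*10**2) + 3) = -18*((2 - 10 - 2*100) + 3) = -18*((2 - 10 - 200) + 3) = -18*(-208 + 3) = -18*(-205) = 3690)
m = 412/21 (m = (18 + 3690)/(102 + 87) = 3708/189 = 3708*(1/189) = 412/21 ≈ 19.619)
415 + m = 415 + 412/21 = 9127/21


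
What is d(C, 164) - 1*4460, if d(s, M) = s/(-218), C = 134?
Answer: -486207/109 ≈ -4460.6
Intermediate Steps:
d(s, M) = -s/218 (d(s, M) = s*(-1/218) = -s/218)
d(C, 164) - 1*4460 = -1/218*134 - 1*4460 = -67/109 - 4460 = -486207/109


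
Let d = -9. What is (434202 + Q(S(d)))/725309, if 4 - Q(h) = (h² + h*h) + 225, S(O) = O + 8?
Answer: 33383/55793 ≈ 0.59834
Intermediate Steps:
S(O) = 8 + O
Q(h) = -221 - 2*h² (Q(h) = 4 - ((h² + h*h) + 225) = 4 - ((h² + h²) + 225) = 4 - (2*h² + 225) = 4 - (225 + 2*h²) = 4 + (-225 - 2*h²) = -221 - 2*h²)
(434202 + Q(S(d)))/725309 = (434202 + (-221 - 2*(8 - 9)²))/725309 = (434202 + (-221 - 2*(-1)²))*(1/725309) = (434202 + (-221 - 2*1))*(1/725309) = (434202 + (-221 - 2))*(1/725309) = (434202 - 223)*(1/725309) = 433979*(1/725309) = 33383/55793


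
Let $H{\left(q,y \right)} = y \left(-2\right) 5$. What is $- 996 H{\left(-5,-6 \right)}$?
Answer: $-59760$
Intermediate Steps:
$H{\left(q,y \right)} = - 10 y$ ($H{\left(q,y \right)} = - 2 y 5 = - 10 y$)
$- 996 H{\left(-5,-6 \right)} = - 996 \left(\left(-10\right) \left(-6\right)\right) = \left(-996\right) 60 = -59760$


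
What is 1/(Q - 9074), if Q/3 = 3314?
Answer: 1/868 ≈ 0.0011521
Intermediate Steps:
Q = 9942 (Q = 3*3314 = 9942)
1/(Q - 9074) = 1/(9942 - 9074) = 1/868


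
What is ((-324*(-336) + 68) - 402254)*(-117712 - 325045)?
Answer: 129870368754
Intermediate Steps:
((-324*(-336) + 68) - 402254)*(-117712 - 325045) = ((108864 + 68) - 402254)*(-442757) = (108932 - 402254)*(-442757) = -293322*(-442757) = 129870368754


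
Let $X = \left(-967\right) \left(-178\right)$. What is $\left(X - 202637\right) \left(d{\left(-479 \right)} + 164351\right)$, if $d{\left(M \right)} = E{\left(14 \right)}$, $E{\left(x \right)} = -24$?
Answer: $-5013781097$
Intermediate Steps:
$d{\left(M \right)} = -24$
$X = 172126$
$\left(X - 202637\right) \left(d{\left(-479 \right)} + 164351\right) = \left(172126 - 202637\right) \left(-24 + 164351\right) = \left(-30511\right) 164327 = -5013781097$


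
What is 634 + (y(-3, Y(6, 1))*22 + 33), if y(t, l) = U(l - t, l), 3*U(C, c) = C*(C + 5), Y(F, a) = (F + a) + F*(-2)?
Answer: 623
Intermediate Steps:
Y(F, a) = a - F (Y(F, a) = (F + a) - 2*F = a - F)
U(C, c) = C*(5 + C)/3 (U(C, c) = (C*(C + 5))/3 = (C*(5 + C))/3 = C*(5 + C)/3)
y(t, l) = (l - t)*(5 + l - t)/3 (y(t, l) = (l - t)*(5 + (l - t))/3 = (l - t)*(5 + l - t)/3)
634 + (y(-3, Y(6, 1))*22 + 33) = 634 + ((((1 - 1*6) - 1*(-3))*(5 + (1 - 1*6) - 1*(-3))/3)*22 + 33) = 634 + ((((1 - 6) + 3)*(5 + (1 - 6) + 3)/3)*22 + 33) = 634 + (((-5 + 3)*(5 - 5 + 3)/3)*22 + 33) = 634 + (((⅓)*(-2)*3)*22 + 33) = 634 + (-2*22 + 33) = 634 + (-44 + 33) = 634 - 11 = 623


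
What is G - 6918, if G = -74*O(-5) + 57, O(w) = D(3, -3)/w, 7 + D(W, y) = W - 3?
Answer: -34823/5 ≈ -6964.6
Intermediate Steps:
D(W, y) = -10 + W (D(W, y) = -7 + (W - 3) = -7 + (-3 + W) = -10 + W)
O(w) = -7/w (O(w) = (-10 + 3)/w = -7/w)
G = -233/5 (G = -(-518)/(-5) + 57 = -(-518)*(-1)/5 + 57 = -74*7/5 + 57 = -518/5 + 57 = -233/5 ≈ -46.600)
G - 6918 = -233/5 - 6918 = -34823/5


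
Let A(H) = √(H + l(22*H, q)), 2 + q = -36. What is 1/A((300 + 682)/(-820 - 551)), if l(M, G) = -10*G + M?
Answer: √683298174/498394 ≈ 0.052448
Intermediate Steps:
q = -38 (q = -2 - 36 = -38)
l(M, G) = M - 10*G
A(H) = √(380 + 23*H) (A(H) = √(H + (22*H - 10*(-38))) = √(H + (22*H + 380)) = √(H + (380 + 22*H)) = √(380 + 23*H))
1/A((300 + 682)/(-820 - 551)) = 1/(√(380 + 23*((300 + 682)/(-820 - 551)))) = 1/(√(380 + 23*(982/(-1371)))) = 1/(√(380 + 23*(982*(-1/1371)))) = 1/(√(380 + 23*(-982/1371))) = 1/(√(380 - 22586/1371)) = 1/(√(498394/1371)) = 1/(√683298174/1371) = √683298174/498394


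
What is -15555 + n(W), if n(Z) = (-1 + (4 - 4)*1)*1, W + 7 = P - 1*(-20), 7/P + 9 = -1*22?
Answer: -15556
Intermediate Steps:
P = -7/31 (P = 7/(-9 - 1*22) = 7/(-9 - 22) = 7/(-31) = 7*(-1/31) = -7/31 ≈ -0.22581)
W = 396/31 (W = -7 + (-7/31 - 1*(-20)) = -7 + (-7/31 + 20) = -7 + 613/31 = 396/31 ≈ 12.774)
n(Z) = -1 (n(Z) = (-1 + 0*1)*1 = (-1 + 0)*1 = -1*1 = -1)
-15555 + n(W) = -15555 - 1 = -15556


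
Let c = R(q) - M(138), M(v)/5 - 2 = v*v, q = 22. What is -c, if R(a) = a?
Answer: 95208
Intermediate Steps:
M(v) = 10 + 5*v² (M(v) = 10 + 5*(v*v) = 10 + 5*v²)
c = -95208 (c = 22 - (10 + 5*138²) = 22 - (10 + 5*19044) = 22 - (10 + 95220) = 22 - 1*95230 = 22 - 95230 = -95208)
-c = -1*(-95208) = 95208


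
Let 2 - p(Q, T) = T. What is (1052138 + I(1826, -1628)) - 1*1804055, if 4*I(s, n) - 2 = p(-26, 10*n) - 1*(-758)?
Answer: -1495313/2 ≈ -7.4766e+5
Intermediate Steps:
p(Q, T) = 2 - T
I(s, n) = 381/2 - 5*n/2 (I(s, n) = ½ + ((2 - 10*n) - 1*(-758))/4 = ½ + ((2 - 10*n) + 758)/4 = ½ + (760 - 10*n)/4 = ½ + (190 - 5*n/2) = 381/2 - 5*n/2)
(1052138 + I(1826, -1628)) - 1*1804055 = (1052138 + (381/2 - 5/2*(-1628))) - 1*1804055 = (1052138 + (381/2 + 4070)) - 1804055 = (1052138 + 8521/2) - 1804055 = 2112797/2 - 1804055 = -1495313/2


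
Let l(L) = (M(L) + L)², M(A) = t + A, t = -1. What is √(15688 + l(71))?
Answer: √35569 ≈ 188.60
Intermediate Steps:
M(A) = -1 + A
l(L) = (-1 + 2*L)² (l(L) = ((-1 + L) + L)² = (-1 + 2*L)²)
√(15688 + l(71)) = √(15688 + (-1 + 2*71)²) = √(15688 + (-1 + 142)²) = √(15688 + 141²) = √(15688 + 19881) = √35569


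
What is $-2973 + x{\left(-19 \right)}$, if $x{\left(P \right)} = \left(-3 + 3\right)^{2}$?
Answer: $-2973$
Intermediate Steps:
$x{\left(P \right)} = 0$ ($x{\left(P \right)} = 0^{2} = 0$)
$-2973 + x{\left(-19 \right)} = -2973 + 0 = -2973$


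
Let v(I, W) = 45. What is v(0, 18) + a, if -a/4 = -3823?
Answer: 15337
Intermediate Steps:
a = 15292 (a = -4*(-3823) = 15292)
v(0, 18) + a = 45 + 15292 = 15337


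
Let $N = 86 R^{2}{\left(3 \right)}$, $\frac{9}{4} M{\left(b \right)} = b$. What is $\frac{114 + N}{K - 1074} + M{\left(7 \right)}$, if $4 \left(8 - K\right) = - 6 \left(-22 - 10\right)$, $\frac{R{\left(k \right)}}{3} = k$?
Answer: $- \frac{16264}{5013} \approx -3.2444$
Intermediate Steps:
$R{\left(k \right)} = 3 k$
$M{\left(b \right)} = \frac{4 b}{9}$
$K = -40$ ($K = 8 - \frac{\left(-6\right) \left(-22 - 10\right)}{4} = 8 - \frac{\left(-6\right) \left(-32\right)}{4} = 8 - 48 = -40$)
$N = 6966$ ($N = 86 \left(3 \cdot 3\right)^{2} = 86 \cdot 9^{2} = 86 \cdot 81 = 6966$)
$\frac{114 + N}{K - 1074} + M{\left(7 \right)} = \frac{114 + 6966}{-40 - 1074} + \frac{4}{9} \cdot 7 = \frac{7080}{-1114} + \frac{28}{9} = 7080 \left(- \frac{1}{1114}\right) + \frac{28}{9} = - \frac{3540}{557} + \frac{28}{9} = - \frac{16264}{5013}$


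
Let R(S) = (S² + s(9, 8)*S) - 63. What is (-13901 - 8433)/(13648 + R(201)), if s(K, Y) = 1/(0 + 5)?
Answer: -111670/270131 ≈ -0.41339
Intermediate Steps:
s(K, Y) = ⅕ (s(K, Y) = 1/5 = ⅕)
R(S) = -63 + S² + S/5 (R(S) = (S² + S/5) - 63 = -63 + S² + S/5)
(-13901 - 8433)/(13648 + R(201)) = (-13901 - 8433)/(13648 + (-63 + 201² + (⅕)*201)) = -22334/(13648 + (-63 + 40401 + 201/5)) = -22334/(13648 + 201891/5) = -22334/270131/5 = -22334*5/270131 = -111670/270131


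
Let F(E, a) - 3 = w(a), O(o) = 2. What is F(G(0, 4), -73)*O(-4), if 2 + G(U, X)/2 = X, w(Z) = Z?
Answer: -140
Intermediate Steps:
G(U, X) = -4 + 2*X
F(E, a) = 3 + a
F(G(0, 4), -73)*O(-4) = (3 - 73)*2 = -70*2 = -140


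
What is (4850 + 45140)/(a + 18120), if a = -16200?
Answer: 4999/192 ≈ 26.036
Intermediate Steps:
(4850 + 45140)/(a + 18120) = (4850 + 45140)/(-16200 + 18120) = 49990/1920 = 49990*(1/1920) = 4999/192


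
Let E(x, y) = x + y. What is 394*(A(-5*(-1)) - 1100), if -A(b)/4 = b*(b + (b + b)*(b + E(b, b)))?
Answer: -1654800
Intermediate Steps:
A(b) = -4*b*(b + 6*b**2) (A(b) = -4*b*(b + (b + b)*(b + (b + b))) = -4*b*(b + (2*b)*(b + 2*b)) = -4*b*(b + (2*b)*(3*b)) = -4*b*(b + 6*b**2))
394*(A(-5*(-1)) - 1100) = 394*((-5*(-1))**2*(-4 - (-120)*(-1)) - 1100) = 394*(5**2*(-4 - 24*5) - 1100) = 394*(25*(-4 - 120) - 1100) = 394*(25*(-124) - 1100) = 394*(-3100 - 1100) = 394*(-4200) = -1654800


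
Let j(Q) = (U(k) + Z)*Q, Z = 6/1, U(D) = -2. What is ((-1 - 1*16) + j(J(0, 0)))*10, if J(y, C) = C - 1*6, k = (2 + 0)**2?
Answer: -410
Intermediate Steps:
k = 4 (k = 2**2 = 4)
Z = 6 (Z = 6*1 = 6)
J(y, C) = -6 + C (J(y, C) = C - 6 = -6 + C)
j(Q) = 4*Q (j(Q) = (-2 + 6)*Q = 4*Q)
((-1 - 1*16) + j(J(0, 0)))*10 = ((-1 - 1*16) + 4*(-6 + 0))*10 = ((-1 - 16) + 4*(-6))*10 = (-17 - 24)*10 = -41*10 = -410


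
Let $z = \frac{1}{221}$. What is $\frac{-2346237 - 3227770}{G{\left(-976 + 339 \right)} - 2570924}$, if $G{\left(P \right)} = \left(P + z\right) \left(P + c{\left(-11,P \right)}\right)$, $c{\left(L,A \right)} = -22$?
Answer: $\frac{1231855547}{475402820} \approx 2.5912$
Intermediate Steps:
$z = \frac{1}{221} \approx 0.0045249$
$G{\left(P \right)} = \left(-22 + P\right) \left(\frac{1}{221} + P\right)$ ($G{\left(P \right)} = \left(P + \frac{1}{221}\right) \left(P - 22\right) = \left(\frac{1}{221} + P\right) \left(-22 + P\right) = \left(-22 + P\right) \left(\frac{1}{221} + P\right)$)
$\frac{-2346237 - 3227770}{G{\left(-976 + 339 \right)} - 2570924} = \frac{-2346237 - 3227770}{\left(- \frac{22}{221} + \left(-976 + 339\right)^{2} - \frac{4861 \left(-976 + 339\right)}{221}\right) - 2570924} = - \frac{5574007}{\left(- \frac{22}{221} + \left(-637\right)^{2} - - \frac{238189}{17}\right) - 2570924} = - \frac{5574007}{\left(- \frac{22}{221} + 405769 + \frac{238189}{17}\right) - 2570924} = - \frac{5574007}{\frac{92771384}{221} - 2570924} = - \frac{5574007}{- \frac{475402820}{221}} = \left(-5574007\right) \left(- \frac{221}{475402820}\right) = \frac{1231855547}{475402820}$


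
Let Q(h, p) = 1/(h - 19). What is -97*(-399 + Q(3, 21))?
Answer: 619345/16 ≈ 38709.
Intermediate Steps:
Q(h, p) = 1/(-19 + h)
-97*(-399 + Q(3, 21)) = -97*(-399 + 1/(-19 + 3)) = -97*(-399 + 1/(-16)) = -97*(-399 - 1/16) = -97*(-6385/16) = 619345/16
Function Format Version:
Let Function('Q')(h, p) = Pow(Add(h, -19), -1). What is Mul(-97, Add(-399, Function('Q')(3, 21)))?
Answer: Rational(619345, 16) ≈ 38709.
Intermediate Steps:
Function('Q')(h, p) = Pow(Add(-19, h), -1)
Mul(-97, Add(-399, Function('Q')(3, 21))) = Mul(-97, Add(-399, Pow(Add(-19, 3), -1))) = Mul(-97, Add(-399, Pow(-16, -1))) = Mul(-97, Add(-399, Rational(-1, 16))) = Mul(-97, Rational(-6385, 16)) = Rational(619345, 16)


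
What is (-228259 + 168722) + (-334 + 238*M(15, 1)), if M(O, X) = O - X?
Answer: -56539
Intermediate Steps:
(-228259 + 168722) + (-334 + 238*M(15, 1)) = (-228259 + 168722) + (-334 + 238*(15 - 1*1)) = -59537 + (-334 + 238*(15 - 1)) = -59537 + (-334 + 238*14) = -59537 + (-334 + 3332) = -59537 + 2998 = -56539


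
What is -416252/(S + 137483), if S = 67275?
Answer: -208126/102379 ≈ -2.0329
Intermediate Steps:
-416252/(S + 137483) = -416252/(67275 + 137483) = -416252/204758 = -416252*1/204758 = -208126/102379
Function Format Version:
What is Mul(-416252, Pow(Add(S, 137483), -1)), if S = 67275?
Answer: Rational(-208126, 102379) ≈ -2.0329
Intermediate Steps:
Mul(-416252, Pow(Add(S, 137483), -1)) = Mul(-416252, Pow(Add(67275, 137483), -1)) = Mul(-416252, Pow(204758, -1)) = Mul(-416252, Rational(1, 204758)) = Rational(-208126, 102379)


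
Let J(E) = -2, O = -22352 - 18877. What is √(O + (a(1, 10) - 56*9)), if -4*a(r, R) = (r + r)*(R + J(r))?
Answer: I*√41737 ≈ 204.3*I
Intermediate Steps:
O = -41229
a(r, R) = -r*(-2 + R)/2 (a(r, R) = -(r + r)*(R - 2)/4 = -2*r*(-2 + R)/4 = -r*(-2 + R)/2)
√(O + (a(1, 10) - 56*9)) = √(-41229 + ((½)*1*(2 - 1*10) - 56*9)) = √(-41229 + ((½)*1*(2 - 10) - 504)) = √(-41229 + ((½)*1*(-8) - 504)) = √(-41229 + (-4 - 504)) = √(-41229 - 508) = √(-41737) = I*√41737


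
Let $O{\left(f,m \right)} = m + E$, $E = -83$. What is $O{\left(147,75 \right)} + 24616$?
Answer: $24608$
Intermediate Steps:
$O{\left(f,m \right)} = -83 + m$ ($O{\left(f,m \right)} = m - 83 = -83 + m$)
$O{\left(147,75 \right)} + 24616 = \left(-83 + 75\right) + 24616 = -8 + 24616 = 24608$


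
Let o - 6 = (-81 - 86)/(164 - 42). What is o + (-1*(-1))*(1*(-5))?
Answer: -45/122 ≈ -0.36885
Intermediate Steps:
o = 565/122 (o = 6 + (-81 - 86)/(164 - 42) = 6 - 167/122 = 565/122 ≈ 4.6311)
o + (-1*(-1))*(1*(-5)) = 565/122 + (-1*(-1))*(1*(-5)) = 565/122 + 1*(-5) = 565/122 - 5 = -45/122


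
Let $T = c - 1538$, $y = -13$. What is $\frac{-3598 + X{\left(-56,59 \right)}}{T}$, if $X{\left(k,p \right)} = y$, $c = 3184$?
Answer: $- \frac{3611}{1646} \approx -2.1938$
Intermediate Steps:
$X{\left(k,p \right)} = -13$
$T = 1646$ ($T = 3184 - 1538 = 1646$)
$\frac{-3598 + X{\left(-56,59 \right)}}{T} = \frac{-3598 - 13}{1646} = \left(-3611\right) \frac{1}{1646} = - \frac{3611}{1646}$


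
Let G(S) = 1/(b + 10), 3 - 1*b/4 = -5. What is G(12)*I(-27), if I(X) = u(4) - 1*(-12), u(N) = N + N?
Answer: 10/21 ≈ 0.47619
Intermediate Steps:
b = 32 (b = 12 - 4*(-5) = 12 + 20 = 32)
u(N) = 2*N
G(S) = 1/42 (G(S) = 1/(32 + 10) = 1/42)
I(X) = 20 (I(X) = 2*4 - 1*(-12) = 8 + 12 = 20)
G(12)*I(-27) = (1/42)*20 = 10/21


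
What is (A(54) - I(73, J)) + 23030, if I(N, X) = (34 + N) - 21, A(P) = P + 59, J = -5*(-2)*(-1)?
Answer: 23057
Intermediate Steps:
J = -10 (J = 10*(-1) = -10)
A(P) = 59 + P
I(N, X) = 13 + N
(A(54) - I(73, J)) + 23030 = ((59 + 54) - (13 + 73)) + 23030 = (113 - 1*86) + 23030 = (113 - 86) + 23030 = 27 + 23030 = 23057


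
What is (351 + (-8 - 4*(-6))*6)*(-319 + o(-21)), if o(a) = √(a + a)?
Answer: -142593 + 447*I*√42 ≈ -1.4259e+5 + 2896.9*I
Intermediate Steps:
o(a) = √2*√a (o(a) = √(2*a) = √2*√a)
(351 + (-8 - 4*(-6))*6)*(-319 + o(-21)) = (351 + (-8 - 4*(-6))*6)*(-319 + √2*√(-21)) = (351 + (-8 + 24)*6)*(-319 + √2*(I*√21)) = (351 + 16*6)*(-319 + I*√42) = (351 + 96)*(-319 + I*√42) = 447*(-319 + I*√42) = -142593 + 447*I*√42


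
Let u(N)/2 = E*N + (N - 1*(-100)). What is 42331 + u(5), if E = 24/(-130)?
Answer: 553009/13 ≈ 42539.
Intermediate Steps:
E = -12/65 (E = 24*(-1/130) = -12/65 ≈ -0.18462)
u(N) = 200 + 106*N/65 (u(N) = 2*(-12*N/65 + (N - 1*(-100))) = 2*(-12*N/65 + (N + 100)) = 2*(-12*N/65 + (100 + N)) = 2*(100 + 53*N/65) = 200 + 106*N/65)
42331 + u(5) = 42331 + (200 + (106/65)*5) = 42331 + (200 + 106/13) = 42331 + 2706/13 = 553009/13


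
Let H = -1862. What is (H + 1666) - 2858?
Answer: -3054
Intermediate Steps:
(H + 1666) - 2858 = (-1862 + 1666) - 2858 = -196 - 2858 = -3054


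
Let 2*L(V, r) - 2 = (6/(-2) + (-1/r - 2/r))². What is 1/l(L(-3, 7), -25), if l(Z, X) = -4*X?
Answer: 1/100 ≈ 0.010000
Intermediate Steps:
L(V, r) = 1 + (-3 - 3/r)²/2 (L(V, r) = 1 + (6/(-2) + (-1/r - 2/r))²/2 = 1 + (6*(-½) - 3/r)²/2 = 1 + (-3 - 3/r)²/2)
1/l(L(-3, 7), -25) = 1/(-4*(-25)) = 1/100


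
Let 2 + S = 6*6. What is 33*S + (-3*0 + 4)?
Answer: 1126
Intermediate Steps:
S = 34 (S = -2 + 6*6 = -2 + 36 = 34)
33*S + (-3*0 + 4) = 33*34 + (-3*0 + 4) = 1122 + (0 + 4) = 1122 + 4 = 1126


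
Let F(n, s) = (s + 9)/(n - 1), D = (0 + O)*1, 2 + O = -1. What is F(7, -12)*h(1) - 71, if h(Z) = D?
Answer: -139/2 ≈ -69.500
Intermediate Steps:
O = -3 (O = -2 - 1 = -3)
D = -3 (D = (0 - 3)*1 = -3*1 = -3)
F(n, s) = (9 + s)/(-1 + n)
h(Z) = -3
F(7, -12)*h(1) - 71 = ((9 - 12)/(-1 + 7))*(-3) - 71 = (-3/6)*(-3) - 71 = ((⅙)*(-3))*(-3) - 71 = -½*(-3) - 71 = 3/2 - 71 = -139/2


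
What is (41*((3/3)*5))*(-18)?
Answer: -3690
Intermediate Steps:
(41*((3/3)*5))*(-18) = (41*((3*(⅓))*5))*(-18) = (41*(1*5))*(-18) = (41*5)*(-18) = 205*(-18) = -3690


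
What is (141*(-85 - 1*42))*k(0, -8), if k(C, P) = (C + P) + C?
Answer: 143256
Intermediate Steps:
k(C, P) = P + 2*C
(141*(-85 - 1*42))*k(0, -8) = (141*(-85 - 1*42))*(-8 + 2*0) = (141*(-85 - 42))*(-8 + 0) = (141*(-127))*(-8) = -17907*(-8) = 143256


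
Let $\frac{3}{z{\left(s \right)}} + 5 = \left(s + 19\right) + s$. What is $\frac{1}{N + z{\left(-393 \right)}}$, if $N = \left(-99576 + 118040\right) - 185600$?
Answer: $- \frac{772}{129028995} \approx -5.9832 \cdot 10^{-6}$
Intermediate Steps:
$z{\left(s \right)} = \frac{3}{14 + 2 s}$ ($z{\left(s \right)} = \frac{3}{-5 + \left(\left(s + 19\right) + s\right)} = \frac{3}{-5 + \left(\left(19 + s\right) + s\right)} = \frac{3}{-5 + \left(19 + 2 s\right)} = \frac{3}{14 + 2 s}$)
$N = -167136$ ($N = 18464 - 185600 = -167136$)
$\frac{1}{N + z{\left(-393 \right)}} = \frac{1}{-167136 + \frac{3}{2 \left(7 - 393\right)}} = \frac{1}{-167136 + \frac{3}{2 \left(-386\right)}} = \frac{1}{-167136 + \frac{3}{2} \left(- \frac{1}{386}\right)} = \frac{1}{-167136 - \frac{3}{772}} = \frac{1}{- \frac{129028995}{772}} = - \frac{772}{129028995}$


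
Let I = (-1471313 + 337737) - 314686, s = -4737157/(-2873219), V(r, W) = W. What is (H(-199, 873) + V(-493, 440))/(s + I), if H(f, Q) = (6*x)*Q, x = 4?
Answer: -61463900848/4161169158221 ≈ -0.014771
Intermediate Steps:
s = 4737157/2873219 (s = -4737157*(-1/2873219) = 4737157/2873219 ≈ 1.6487)
I = -1448262 (I = -1133576 - 314686 = -1448262)
H(f, Q) = 24*Q (H(f, Q) = (6*4)*Q = 24*Q)
(H(-199, 873) + V(-493, 440))/(s + I) = (24*873 + 440)/(4737157/2873219 - 1448262) = (20952 + 440)/(-4161169158221/2873219) = 21392*(-2873219/4161169158221) = -61463900848/4161169158221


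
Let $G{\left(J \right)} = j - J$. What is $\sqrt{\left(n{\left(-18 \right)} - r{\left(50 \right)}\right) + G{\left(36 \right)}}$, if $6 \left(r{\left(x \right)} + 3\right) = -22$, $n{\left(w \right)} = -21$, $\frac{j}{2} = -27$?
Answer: $\frac{i \sqrt{939}}{3} \approx 10.214 i$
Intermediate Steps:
$j = -54$ ($j = 2 \left(-27\right) = -54$)
$r{\left(x \right)} = - \frac{20}{3}$ ($r{\left(x \right)} = -3 + \frac{1}{6} \left(-22\right) = -3 - \frac{11}{3} = - \frac{20}{3}$)
$G{\left(J \right)} = -54 - J$
$\sqrt{\left(n{\left(-18 \right)} - r{\left(50 \right)}\right) + G{\left(36 \right)}} = \sqrt{\left(-21 - - \frac{20}{3}\right) - 90} = \sqrt{\left(-21 + \frac{20}{3}\right) - 90} = \sqrt{- \frac{43}{3} - 90} = \sqrt{- \frac{313}{3}} = \frac{i \sqrt{939}}{3}$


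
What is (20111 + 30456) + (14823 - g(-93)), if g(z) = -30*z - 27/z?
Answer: 1940591/31 ≈ 62600.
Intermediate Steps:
(20111 + 30456) + (14823 - g(-93)) = (20111 + 30456) + (14823 - (-30*(-93) - 27/(-93))) = 50567 + (14823 - (2790 - 27*(-1/93))) = 50567 + (14823 - (2790 + 9/31)) = 50567 + (14823 - 1*86499/31) = 50567 + (14823 - 86499/31) = 50567 + 373014/31 = 1940591/31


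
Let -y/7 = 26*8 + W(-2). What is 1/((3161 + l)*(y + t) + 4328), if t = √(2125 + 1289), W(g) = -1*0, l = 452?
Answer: -2628100/13791536436317 - 3613*√3414/27583072872634 ≈ -1.9821e-7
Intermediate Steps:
W(g) = 0
t = √3414 ≈ 58.429
y = -1456 (y = -7*(26*8 + 0) = -7*(208 + 0) = -7*208 = -1456)
1/((3161 + l)*(y + t) + 4328) = 1/((3161 + 452)*(-1456 + √3414) + 4328) = 1/(3613*(-1456 + √3414) + 4328) = 1/((-5260528 + 3613*√3414) + 4328) = 1/(-5256200 + 3613*√3414)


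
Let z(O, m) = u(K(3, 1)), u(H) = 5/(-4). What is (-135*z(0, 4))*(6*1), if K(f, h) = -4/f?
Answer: 2025/2 ≈ 1012.5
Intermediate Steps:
u(H) = -5/4 (u(H) = 5*(-¼) = -5/4)
z(O, m) = -5/4
(-135*z(0, 4))*(6*1) = (-135*(-5)/4)*(6*1) = -15*(-45/4)*6 = (675/4)*6 = 2025/2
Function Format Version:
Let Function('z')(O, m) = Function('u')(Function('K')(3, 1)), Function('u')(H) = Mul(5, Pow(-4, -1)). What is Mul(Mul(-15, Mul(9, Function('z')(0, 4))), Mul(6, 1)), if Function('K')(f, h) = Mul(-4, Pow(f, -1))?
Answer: Rational(2025, 2) ≈ 1012.5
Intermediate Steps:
Function('u')(H) = Rational(-5, 4) (Function('u')(H) = Mul(5, Rational(-1, 4)) = Rational(-5, 4))
Function('z')(O, m) = Rational(-5, 4)
Mul(Mul(-15, Mul(9, Function('z')(0, 4))), Mul(6, 1)) = Mul(Mul(-15, Mul(9, Rational(-5, 4))), Mul(6, 1)) = Mul(Mul(-15, Rational(-45, 4)), 6) = Mul(Rational(675, 4), 6) = Rational(2025, 2)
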